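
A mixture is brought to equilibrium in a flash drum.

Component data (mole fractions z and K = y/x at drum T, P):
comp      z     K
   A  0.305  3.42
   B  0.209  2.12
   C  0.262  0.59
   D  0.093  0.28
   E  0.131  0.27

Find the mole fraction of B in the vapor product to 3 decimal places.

y_B = 0.263

Rachford–Rice: g(V/F) = Σ zᵢ(Kᵢ−1)/(1+V/F(Kᵢ−1)) = 0.
Check two-phase: ΣzᵢKᵢ = 1.702 > 1 and Σzᵢ/Kᵢ = 1.449 > 1, so g(0) = 0.702 > 0 and g(1) = -0.449 < 0.
Iterate (Newton) starting at V/F = 0.5:
  V/F = 0.500: g = 0.0937, g' = -0.834 → V/F = 0.612
Converged at V/F = 0.612.
Compositions from xᵢ = zᵢ/(1+V/F(Kᵢ−1)), yᵢ = Kᵢxᵢ:
  A: x = 0.123, y = 0.420
  B: x = 0.124, y = 0.263
  C: x = 0.350, y = 0.206
  D: x = 0.166, y = 0.047
  E: x = 0.237, y = 0.064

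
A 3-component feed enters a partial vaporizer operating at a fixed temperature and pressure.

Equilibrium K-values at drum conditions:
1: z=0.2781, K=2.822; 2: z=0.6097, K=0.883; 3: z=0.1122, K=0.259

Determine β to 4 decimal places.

β = 0.6369

Let β = V/F and solve Σ zᵢ(Kᵢ−1)/(1+β(Kᵢ−1)) = 0.
g(0) = ΣzᵢKᵢ − 1 = 0.3522 and g(1) = 1 − Σzᵢ/Kᵢ = -0.2222, so a root lies in (0, 1).
Iterate (Newton) starting at β = 0.5:
  β = 0.5000: g = 0.05731, g' = -0.4177 → β = 0.6372
  β = 0.6372: g = -0.00012, g' = -0.4286 → β = 0.6369
Converged at β = 0.6369.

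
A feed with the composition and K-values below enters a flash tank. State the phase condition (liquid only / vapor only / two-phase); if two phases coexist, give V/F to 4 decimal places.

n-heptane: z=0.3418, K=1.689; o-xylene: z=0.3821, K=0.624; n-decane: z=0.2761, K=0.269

liquid only

ΣzᵢKᵢ = 0.8900; Σzᵢ/Kᵢ = 1.8411.
Since ΣzᵢKᵢ < 1 the mixture is below its bubble point — single liquid phase.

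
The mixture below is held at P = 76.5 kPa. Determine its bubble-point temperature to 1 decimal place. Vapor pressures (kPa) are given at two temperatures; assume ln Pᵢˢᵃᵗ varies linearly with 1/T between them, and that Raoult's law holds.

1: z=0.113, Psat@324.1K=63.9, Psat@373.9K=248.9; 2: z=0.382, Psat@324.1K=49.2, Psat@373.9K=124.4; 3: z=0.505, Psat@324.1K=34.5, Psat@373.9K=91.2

T = 349.8 K

Bubble-point temperature: ΣzᵢPᵢˢᵃᵗ(T) = P. Interpolate ln Pᵢˢᵃᵗ = aᵢ + bᵢ/T.
  T = 324.1 K: ΣzᵢPᵢˢᵃᵗ = 43.44 kPa
  T = 373.9 K: ΣzᵢPᵢˢᵃᵗ = 121.70 kPa
  T = 349.0 K: ΣzᵢPᵢˢᵃᵗ = 75.18 kPa
  T = 361.4 K: ΣzᵢPᵢˢᵃᵗ = 96.28 kPa
  T = 355.2 K: ΣzᵢPᵢˢᵃᵗ = 85.24 kPa
  T = 352.1 K: ΣzᵢPᵢˢᵃᵗ = 80.09 kPa
  T = 350.6 K: ΣzᵢPᵢˢᵃᵗ = 77.68 kPa
Interpolating between 349.0 K and 350.6 K gives T ≈ 349.8 K.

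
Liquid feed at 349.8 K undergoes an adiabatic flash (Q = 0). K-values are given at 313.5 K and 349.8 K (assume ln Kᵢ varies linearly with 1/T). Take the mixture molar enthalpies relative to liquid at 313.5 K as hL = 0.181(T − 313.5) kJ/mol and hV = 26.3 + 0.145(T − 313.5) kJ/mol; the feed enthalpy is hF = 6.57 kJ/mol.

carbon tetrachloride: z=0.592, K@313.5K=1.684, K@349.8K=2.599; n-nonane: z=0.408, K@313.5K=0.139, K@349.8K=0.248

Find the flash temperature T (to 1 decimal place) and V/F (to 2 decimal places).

Adiabatic flash: solve Rachford–Rice at each trial T, then check hF = ψ·hV(T) + (1−ψ)·hL(T).
  T = 313.5 K: K = (1.684, 0.139), RR gives ψ = 0.091, H_out = 2.395 kJ/mol
  T = 349.8 K: K = (2.599, 0.248), RR gives ψ = 0.532, H_out = 19.869 kJ/mol
  T = 331.6 K: K = (2.116, 0.188), RR gives ψ = 0.364, H_out = 12.608 kJ/mol
  T = 322.6 K: K = (1.895, 0.163), RR gives ψ = 0.251, H_out = 8.168 kJ/mol
  T = 318.1 K: K = (1.789, 0.151), RR gives ψ = 0.180, H_out = 5.534 kJ/mol
  T = 320.4 K: K = (1.843, 0.157), RR gives ψ = 0.218, H_out = 6.925 kJ/mol
Linear interpolation between T = 318.1 (H_out = 5.534) and T = 320.4 (H_out = 6.925) on hF = 6.57 gives T ≈ 319.8 K, at which ψ = 0.21.

T = 319.8 K, V/F = 0.21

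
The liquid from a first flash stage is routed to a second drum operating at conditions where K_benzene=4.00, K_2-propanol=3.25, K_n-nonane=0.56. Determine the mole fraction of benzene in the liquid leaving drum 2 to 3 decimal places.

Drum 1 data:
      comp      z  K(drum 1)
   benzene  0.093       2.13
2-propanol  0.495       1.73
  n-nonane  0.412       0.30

x_benzene (drum 2) = 0.019

Drum 1:
Rachford–Rice: g(ψ₁) = Σ zᵢ(Kᵢ−1)/(1+ψ₁(Kᵢ−1)) = 0.
Feasibility: ΣzᵢKᵢ = 1.178, Σzᵢ/Kᵢ = 1.703 — both > 1, two phases present.
Newton iteration, ψ₁⁰ = 0.5:
  ψ₁ = 0.500: g = -0.1118, g' = -0.668 → ψ₁ = 0.333
  ψ₁ = 0.333: g = -0.0088, g' = -0.577 → ψ₁ = 0.317
Converged at ψ₁ = 0.317.
Drum-1 compositions:
  benzene: x = 0.068, y = 0.146
  2-propanol: x = 0.402, y = 0.695
  n-nonane: x = 0.530, y = 0.159
Drum-2 feed = drum-1 liquid: z₂ = (0.0685, 0.4019, 0.5296).
Drum 2:
Material balance + equilibrium reduce to Σ zᵢ(Kᵢ−1)/(1+ψ₂(Kᵢ−1)) = 0.
Feasibility: ΣzᵢKᵢ = 1.877, Σzᵢ/Kᵢ = 1.087 — both > 1, two phases present.
Newton–Raphson from ψ₂ = 0.45:
  ψ₂ = 0.450: g = 0.2462, g' = -0.773 → ψ₂ = 0.768
  ψ₂ = 0.768: g = 0.0415, g' = -0.564 → ψ₂ = 0.842
  ψ₂ = 0.842: g = 0.0005, g' = -0.551 → ψ₂ = 0.843
Converged at ψ₂ = 0.843.
  benzene: x = 0.019, y = 0.078
  2-propanol: x = 0.139, y = 0.451
  n-nonane: x = 0.842, y = 0.471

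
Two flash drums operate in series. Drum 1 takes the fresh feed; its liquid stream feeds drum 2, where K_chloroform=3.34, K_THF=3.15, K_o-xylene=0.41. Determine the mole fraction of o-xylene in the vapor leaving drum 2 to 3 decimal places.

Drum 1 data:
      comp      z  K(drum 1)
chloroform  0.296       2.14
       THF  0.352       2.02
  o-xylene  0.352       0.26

y_o-xylene (drum 2) = 0.324

Drum 1:
Newton iteration, ψ₁⁰ = 0.68:
  ψ₁ = 0.680: g = -0.1222, g' = -1.031 → ψ₁ = 0.561
  ψ₁ = 0.561: g = -0.0115, g' = -0.855 → ψ₁ = 0.548
Converged at ψ₁ = 0.548.
Drum-1 compositions:
  chloroform: x = 0.182, y = 0.390
  THF: x = 0.226, y = 0.456
  o-xylene: x = 0.592, y = 0.154
Drum-2 feed = drum-1 liquid: z₂ = (0.1822, 0.2258, 0.5920).
Drum 2:
Material balance + equilibrium reduce to Σ zᵢ(Kᵢ−1)/(1+ψ₂(Kᵢ−1)) = 0.
g(0) = ΣzᵢKᵢ − 1 = 0.563 and g(1) = 1 − Σzᵢ/Kᵢ = -0.570, so a root lies in (0, 1).
Newton–Raphson from ψ₂ = 0.5:
  ψ₂ = 0.500: g = -0.0649, g' = -0.869 → ψ₂ = 0.425
  ψ₂ = 0.425: g = 0.0011, g' = -0.903 → ψ₂ = 0.426
Converged at ψ₂ = 0.426.
  chloroform: x = 0.091, y = 0.305
  THF: x = 0.118, y = 0.371
  o-xylene: x = 0.791, y = 0.324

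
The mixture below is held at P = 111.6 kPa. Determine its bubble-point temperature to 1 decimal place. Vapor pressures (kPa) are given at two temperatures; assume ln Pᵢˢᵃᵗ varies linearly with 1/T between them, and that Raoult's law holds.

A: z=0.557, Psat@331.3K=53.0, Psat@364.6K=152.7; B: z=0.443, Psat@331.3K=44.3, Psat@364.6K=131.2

Bubble-point temperature: ΣzᵢPᵢˢᵃᵗ(T) = P. Interpolate ln Pᵢˢᵃᵗ = aᵢ + bᵢ/T.
  T = 331.3 K: ΣzᵢPᵢˢᵃᵗ = 49.15 kPa
  T = 364.6 K: ΣzᵢPᵢˢᵃᵗ = 143.18 kPa
  T = 348.0 K: ΣzᵢPᵢˢᵃᵗ = 86.19 kPa
  T = 356.3 K: ΣzᵢPᵢˢᵃᵗ = 111.75 kPa
  T = 352.1 K: ΣzᵢPᵢˢᵃᵗ = 98.14 kPa
  T = 354.2 K: ΣzᵢPᵢˢᵃᵗ = 104.76 kPa
Interpolating between 354.2 K and 356.3 K gives T ≈ 356.3 K.

T = 356.3 K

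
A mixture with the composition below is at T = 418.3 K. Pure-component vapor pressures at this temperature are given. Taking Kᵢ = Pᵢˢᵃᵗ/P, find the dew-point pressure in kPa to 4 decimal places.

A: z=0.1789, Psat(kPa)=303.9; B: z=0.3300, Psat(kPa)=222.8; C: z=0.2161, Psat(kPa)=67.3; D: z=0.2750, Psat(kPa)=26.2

At the dew point ψ → 1, so Σzᵢ/Kᵢ = 1 with Kᵢ = Pᵢˢᵃᵗ/P ⇒ 1/P = Σzᵢ/Pᵢˢᵃᵗ.
1/P = 0.1789/303.9 + 0.3300/222.8 + 0.2161/67.3 + 0.2750/26.2 = 0.0157770 ⇒ P = 63.3834 kPa

Pdew = 63.3834 kPa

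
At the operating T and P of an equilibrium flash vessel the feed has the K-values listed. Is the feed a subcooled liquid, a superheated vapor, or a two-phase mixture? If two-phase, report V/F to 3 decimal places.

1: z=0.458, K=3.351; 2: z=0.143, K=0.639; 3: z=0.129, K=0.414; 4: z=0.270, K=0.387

two-phase, V/F = 0.603

ΣzᵢKᵢ = 1.784; Σzᵢ/Kᵢ = 1.370.
Both exceed 1, so a two-phase solution exists.
Rachford–Rice: g(ψ) = Σ zᵢ(Kᵢ−1)/(1+ψ(Kᵢ−1)) = 0.
Newton–Raphson from ψ = 0.54:
  ψ = 0.540: g = 0.0523, g' = -0.842 → ψ = 0.602
  ψ = 0.602: g = 0.0006, g' = -0.825 → ψ = 0.603
Converged at ψ = 0.603.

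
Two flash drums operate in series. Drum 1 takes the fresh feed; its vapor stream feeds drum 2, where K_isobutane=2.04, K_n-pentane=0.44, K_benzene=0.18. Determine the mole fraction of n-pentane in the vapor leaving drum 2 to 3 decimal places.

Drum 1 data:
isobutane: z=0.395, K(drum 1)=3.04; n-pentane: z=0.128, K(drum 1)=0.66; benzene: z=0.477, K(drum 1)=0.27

y_n-pentane (drum 2) = 0.071

Drum 1:
Material balance + equilibrium reduce to Σ zᵢ(Kᵢ−1)/(1+ψ₁(Kᵢ−1)) = 0.
Check two-phase: ΣzᵢKᵢ = 1.414 > 1 and Σzᵢ/Kᵢ = 2.091 > 1, so g(0) = 0.414 > 0 and g(1) = -1.091 < 0.
Iterate (Newton) starting at ψ₁ = 0.5:
  ψ₁ = 0.500: g = -0.2019, g' = -1.055 → ψ₁ = 0.309
  ψ₁ = 0.309: g = -0.0036, g' = -1.061 → ψ₁ = 0.305
Converged at ψ₁ = 0.305.
Drum-1 compositions:
  isobutane: x = 0.243, y = 0.740
  n-pentane: x = 0.143, y = 0.094
  benzene: x = 0.614, y = 0.166
Drum-2 feed = drum-1 vapor: z₂ = (0.7400, 0.0943, 0.1657).
Drum 2:
Rachford–Rice: g(ψ₂) = Σ zᵢ(Kᵢ−1)/(1+ψ₂(Kᵢ−1)) = 0.
g(0) = ΣzᵢKᵢ − 1 = 0.581 and g(1) = 1 − Σzᵢ/Kᵢ = -0.498, so a root lies in (0, 1).
Iterate (Newton) starting at ψ₂ = 0.35:
  ψ₂ = 0.350: g = 0.3080, g' = -0.695 → ψ₂ = 0.793
  ψ₂ = 0.793: g = -0.0618, g' = -1.247 → ψ₂ = 0.744
  ψ₂ = 0.744: g = -0.0046, g' = -1.073 → ψ₂ = 0.739
Converged at ψ₂ = 0.739.
  isobutane: x = 0.418, y = 0.853
  n-pentane: x = 0.161, y = 0.071
  benzene: x = 0.421, y = 0.076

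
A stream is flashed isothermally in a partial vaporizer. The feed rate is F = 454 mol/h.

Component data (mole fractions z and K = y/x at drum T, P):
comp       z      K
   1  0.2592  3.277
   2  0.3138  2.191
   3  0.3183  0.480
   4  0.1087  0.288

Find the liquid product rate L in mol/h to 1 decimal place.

L = 126.3 mol/h

Let ψ = V/F and solve Σ zᵢ(Kᵢ−1)/(1+ψ(Kᵢ−1)) = 0.
Feasibility: ΣzᵢKᵢ = 1.7210, Σzᵢ/Kᵢ = 1.2629 — both > 1, two phases present.
Iterate (Newton) starting at ψ = 0.5:
  ψ = 0.5000: g = 0.16638, g' = -0.7588 → ψ = 0.7193
  ψ = 0.7193: g = 0.00199, g' = -0.7734 → ψ = 0.7219
Converged at ψ = 0.7219.
Then V = ψ·F = 0.7219·454 = 327.7 mol/h and L = F − V = 126.3 mol/h.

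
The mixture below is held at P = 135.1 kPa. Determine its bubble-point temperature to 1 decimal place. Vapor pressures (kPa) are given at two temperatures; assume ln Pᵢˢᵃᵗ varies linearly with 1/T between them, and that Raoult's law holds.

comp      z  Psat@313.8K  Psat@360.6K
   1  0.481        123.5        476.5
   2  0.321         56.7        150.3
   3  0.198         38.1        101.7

T = 329.7 K

Bubble-point temperature: ΣzᵢPᵢˢᵃᵗ(T) = P. Interpolate ln Pᵢˢᵃᵗ = aᵢ + bᵢ/T.
  T = 313.8 K: ΣzᵢPᵢˢᵃᵗ = 85.15 kPa
  T = 360.6 K: ΣzᵢPᵢˢᵃᵗ = 297.58 kPa
  T = 337.2 K: ΣzᵢPᵢˢᵃᵗ = 165.68 kPa
  T = 325.5 K: ΣzᵢPᵢˢᵃᵗ = 120.08 kPa
  T = 331.4 K: ΣzᵢPᵢˢᵃᵗ = 141.62 kPa
  T = 328.4 K: ΣzᵢPᵢˢᵃᵗ = 130.31 kPa
  T = 329.9 K: ΣzᵢPᵢˢᵃᵗ = 135.87 kPa
Interpolating between 328.4 K and 329.9 K gives T ≈ 329.7 K.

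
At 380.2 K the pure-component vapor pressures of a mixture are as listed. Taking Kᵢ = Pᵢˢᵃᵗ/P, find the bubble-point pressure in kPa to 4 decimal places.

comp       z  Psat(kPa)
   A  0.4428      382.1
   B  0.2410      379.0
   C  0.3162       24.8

At the bubble point ψ → 0, so ΣzᵢKᵢ = 1 with Kᵢ = Pᵢˢᵃᵗ/P ⇒ P = ΣzᵢPᵢˢᵃᵗ.
P = 0.4428·382.1 + 0.2410·379.0 + 0.3162·24.8 = 268.3746 kPa

Pbub = 268.3746 kPa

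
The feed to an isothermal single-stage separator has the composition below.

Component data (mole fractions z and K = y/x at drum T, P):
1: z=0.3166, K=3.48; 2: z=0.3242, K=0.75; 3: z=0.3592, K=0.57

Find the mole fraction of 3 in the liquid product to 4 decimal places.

x_3 = 0.4916

Iterate (Newton) starting at ψ = 0.52:
  ψ = 0.5200: g = 0.05083, g' = -0.5084 → ψ = 0.6200
  ψ = 0.6200: g = 0.00290, g' = -0.4543 → ψ = 0.6264
Converged at ψ = 0.6264.
Compositions from xᵢ = zᵢ/(1+ψ(Kᵢ−1)), yᵢ = Kᵢxᵢ:
  1: x = 0.1240, y = 0.4315
  2: x = 0.3844, y = 0.2883
  3: x = 0.4916, y = 0.2802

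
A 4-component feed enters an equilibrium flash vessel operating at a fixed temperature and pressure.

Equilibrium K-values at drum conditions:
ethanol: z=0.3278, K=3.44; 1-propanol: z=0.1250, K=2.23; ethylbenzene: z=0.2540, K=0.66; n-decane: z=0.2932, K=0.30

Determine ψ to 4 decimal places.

Material balance + equilibrium reduce to Σ zᵢ(Kᵢ−1)/(1+ψ(Kᵢ−1)) = 0.
Feasibility: ΣzᵢKᵢ = 1.6620, Σzᵢ/Kᵢ = 1.5135 — both > 1, two phases present.
Newton iteration, ψ⁰ = 0.5:
  ψ = 0.5000: g = 0.03568, g' = -0.8512 → ψ = 0.5419
  ψ = 0.5419: g = 0.00012, g' = -0.8470 → ψ = 0.5421
Converged at ψ = 0.5421.

ψ = 0.5421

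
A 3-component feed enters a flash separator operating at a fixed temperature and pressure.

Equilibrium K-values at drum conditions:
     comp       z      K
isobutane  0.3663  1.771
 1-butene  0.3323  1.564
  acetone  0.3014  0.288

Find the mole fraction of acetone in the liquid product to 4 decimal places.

Let ψ = V/F and solve Σ zᵢ(Kᵢ−1)/(1+ψ(Kᵢ−1)) = 0.
g(0) = ΣzᵢKᵢ − 1 = 0.2552 and g(1) = 1 − Σzᵢ/Kᵢ = -0.4658, so a root lies in (0, 1).
Newton–Raphson from ψ = 0.31:
  ψ = 0.3100: g = 0.11209, g' = -0.4700 → ψ = 0.5485
  ψ = 0.5485: g = -0.01047, g' = -0.5805 → ψ = 0.5304
  ψ = 0.5304: g = -0.00013, g' = -0.5668 → ψ = 0.5302
Converged at ψ = 0.5302.
Compositions from xᵢ = zᵢ/(1+ψ(Kᵢ−1)), yᵢ = Kᵢxᵢ:
  isobutane: x = 0.2600, y = 0.4605
  1-butene: x = 0.2558, y = 0.4001
  acetone: x = 0.4842, y = 0.1394

x_acetone = 0.4842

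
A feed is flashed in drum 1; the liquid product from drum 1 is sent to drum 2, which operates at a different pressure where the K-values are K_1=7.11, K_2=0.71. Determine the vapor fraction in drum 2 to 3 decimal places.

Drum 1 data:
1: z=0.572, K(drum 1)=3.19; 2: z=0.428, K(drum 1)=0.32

Drum 1:
Let ψ₁ = V/F and solve Σ zᵢ(Kᵢ−1)/(1+ψ₁(Kᵢ−1)) = 0.
Check two-phase: ΣzᵢKᵢ = 1.962 > 1 and Σzᵢ/Kᵢ = 1.517 > 1, so g(0) = 0.962 > 0 and g(1) = -0.517 < 0.
Binary case is linear: z₁(K₁−1)(1+ψ₁(K₂−1)) + z₂(K₂−1)(1+ψ₁(K₁−1)) = 0
⇒ ψ₁ = [z₁(K₁−1)+z₂(K₂−1)] / [−(K₁−1)(K₂−1)] = 0.9616/1.4892 = 0.646
Drum-1 compositions:
  1: x = 0.237, y = 0.756
  2: x = 0.763, y = 0.244
Drum-2 feed = drum-1 liquid: z₂ = (0.2369, 0.7631).
Drum 2:
Let ψ₂ = V/F and solve Σ zᵢ(Kᵢ−1)/(1+ψ₂(Kᵢ−1)) = 0.
g(0) = ΣzᵢKᵢ − 1 = 1.226 and g(1) = 1 − Σzᵢ/Kᵢ = -0.108, so a root lies in (0, 1).
Binary case is linear: z₁(K₁−1)(1+ψ₂(K₂−1)) + z₂(K₂−1)(1+ψ₂(K₁−1)) = 0
⇒ ψ₂ = [z₁(K₁−1)+z₂(K₂−1)] / [−(K₁−1)(K₂−1)] = 1.2264/1.7719 = 0.692
  1: x = 0.045, y = 0.322
  2: x = 0.955, y = 0.678

V/F (drum 2) = 0.692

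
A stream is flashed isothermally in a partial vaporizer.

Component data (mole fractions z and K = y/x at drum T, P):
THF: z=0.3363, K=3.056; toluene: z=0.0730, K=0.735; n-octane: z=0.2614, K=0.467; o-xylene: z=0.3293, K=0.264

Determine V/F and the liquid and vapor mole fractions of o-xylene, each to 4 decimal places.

Rachford–Rice: g(V/F) = Σ zᵢ(Kᵢ−1)/(1+V/F(Kᵢ−1)) = 0.
Feasibility: ΣzᵢKᵢ = 1.2904, Σzᵢ/Kᵢ = 2.0165 — both > 1, two phases present.
Newton iteration, V/F⁰ = 0.5:
  V/F = 0.5000: g = -0.25479, g' = -0.9371 → V/F = 0.2281
  V/F = 0.2281: g = 0.00023, g' = -1.0185 → V/F = 0.2283
Converged at V/F = 0.2283.
Compositions from xᵢ = zᵢ/(1+V/F(Kᵢ−1)), yᵢ = Kᵢxᵢ:
  THF: x = 0.2289, y = 0.6994
  toluene: x = 0.0777, y = 0.0571
  n-octane: x = 0.2976, y = 0.1390
  o-xylene: x = 0.3958, y = 0.1045

V/F = 0.2283, x_o-xylene = 0.3958, y_o-xylene = 0.1045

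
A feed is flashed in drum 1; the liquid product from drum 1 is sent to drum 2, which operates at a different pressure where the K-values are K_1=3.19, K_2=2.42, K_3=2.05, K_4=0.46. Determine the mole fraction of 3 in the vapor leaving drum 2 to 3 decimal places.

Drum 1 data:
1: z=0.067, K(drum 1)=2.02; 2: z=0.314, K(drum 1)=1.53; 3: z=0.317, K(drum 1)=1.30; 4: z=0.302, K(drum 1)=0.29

Drum 1:
Material balance + equilibrium reduce to Σ zᵢ(Kᵢ−1)/(1+ψ₁(Kᵢ−1)) = 0.
g(0) = ΣzᵢKᵢ − 1 = 0.115 and g(1) = 1 − Σzᵢ/Kᵢ = -0.524, so a root lies in (0, 1).
Iterate (Newton) starting at ψ₁ = 0.62:
  ψ₁ = 0.620: g = -0.1357, g' = -0.582 → ψ₁ = 0.387
  ψ₁ = 0.387: g = -0.0233, g' = -0.409 → ψ₁ = 0.330
  ψ₁ = 0.330: g = -0.0007, g' = -0.386 → ψ₁ = 0.328
Converged at ψ₁ = 0.328.
Drum-1 compositions:
  1: x = 0.050, y = 0.101
  2: x = 0.267, y = 0.409
  3: x = 0.289, y = 0.375
  4: x = 0.394, y = 0.114
Drum-2 feed = drum-1 liquid: z₂ = (0.0502, 0.2675, 0.2886, 0.3937).
Drum 2:
Let ψ₂ = V/F and solve Σ zᵢ(Kᵢ−1)/(1+ψ₂(Kᵢ−1)) = 0.
g(0) = ΣzᵢKᵢ − 1 = 0.580 and g(1) = 1 − Σzᵢ/Kᵢ = -0.123, so a root lies in (0, 1).
Newton iteration, ψ₂⁰ = 0.53:
  ψ₂ = 0.530: g = 0.1644, g' = -0.584 → ψ₂ = 0.812
  ψ₂ = 0.812: g = 0.0011, g' = -0.604 → ψ₂ = 0.814
Converged at ψ₂ = 0.814.
  1: x = 0.018, y = 0.058
  2: x = 0.124, y = 0.300
  3: x = 0.156, y = 0.319
  4: x = 0.702, y = 0.323

y_3 (drum 2) = 0.319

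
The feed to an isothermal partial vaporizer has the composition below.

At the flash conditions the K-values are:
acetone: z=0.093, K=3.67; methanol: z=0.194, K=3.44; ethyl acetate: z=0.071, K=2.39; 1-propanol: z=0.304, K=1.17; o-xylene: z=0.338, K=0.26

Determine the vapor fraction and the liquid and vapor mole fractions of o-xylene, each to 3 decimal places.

Material balance + equilibrium reduce to Σ zᵢ(Kᵢ−1)/(1+ψ(Kᵢ−1)) = 0.
g(0) = ΣzᵢKᵢ − 1 = 0.622 and g(1) = 1 − Σzᵢ/Kᵢ = -0.671, so a root lies in (0, 1).
Newton–Raphson from ψ = 0.42:
  ψ = 0.420: g = 0.0985, g' = -0.881 → ψ = 0.532
Converged at ψ = 0.532.
Compositions from xᵢ = zᵢ/(1+ψ(Kᵢ−1)), yᵢ = Kᵢxᵢ:
  acetone: x = 0.038, y = 0.141
  methanol: x = 0.084, y = 0.290
  ethyl acetate: x = 0.041, y = 0.098
  1-propanol: x = 0.279, y = 0.326
  o-xylene: x = 0.558, y = 0.145

ψ = 0.532, x_o-xylene = 0.558, y_o-xylene = 0.145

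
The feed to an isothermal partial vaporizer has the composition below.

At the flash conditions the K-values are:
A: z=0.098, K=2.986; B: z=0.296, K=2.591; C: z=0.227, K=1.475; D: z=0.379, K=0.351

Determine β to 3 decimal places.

β = 0.615

Iterate (Newton) starting at β = 0.5:
  β = 0.500: g = 0.0829, g' = -0.713 → β = 0.616
  β = 0.616: g = -0.0013, g' = -0.743 → β = 0.615
Converged at β = 0.615.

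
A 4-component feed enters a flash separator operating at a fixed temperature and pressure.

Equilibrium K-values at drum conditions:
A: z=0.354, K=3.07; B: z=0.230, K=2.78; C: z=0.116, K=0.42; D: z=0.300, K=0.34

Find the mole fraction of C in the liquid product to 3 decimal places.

x_C = 0.195

Material balance + equilibrium reduce to Σ zᵢ(Kᵢ−1)/(1+ψ(Kᵢ−1)) = 0.
g(0) = ΣzᵢKᵢ − 1 = 0.877 and g(1) = 1 − Σzᵢ/Kᵢ = -0.357, so a root lies in (0, 1).
Newton–Raphson from ψ = 0.46:
  ψ = 0.460: g = 0.2244, g' = -0.960 → ψ = 0.694
  ψ = 0.694: g = 0.0063, g' = -0.955 → ψ = 0.700
Converged at ψ = 0.700.
Compositions from xᵢ = zᵢ/(1+ψ(Kᵢ−1)), yᵢ = Kᵢxᵢ:
  A: x = 0.145, y = 0.444
  B: x = 0.102, y = 0.285
  C: x = 0.195, y = 0.082
  D: x = 0.558, y = 0.190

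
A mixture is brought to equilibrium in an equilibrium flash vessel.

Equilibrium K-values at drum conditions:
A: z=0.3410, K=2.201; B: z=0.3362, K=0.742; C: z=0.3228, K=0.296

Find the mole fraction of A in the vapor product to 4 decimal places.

y_A = 0.6329

Rachford–Rice: g(ψ) = Σ zᵢ(Kᵢ−1)/(1+ψ(Kᵢ−1)) = 0.
Feasibility: ΣzᵢKᵢ = 1.0956, Σzᵢ/Kᵢ = 1.6986 — both > 1, two phases present.
Newton–Raphson from ψ = 0.5:
  ψ = 0.5000: g = -0.19440, g' = -0.6025 → ψ = 0.1774
  ψ = 0.1774: g = -0.01295, g' = -0.5678 → ψ = 0.1546
  ψ = 0.1546: g = 0.00009, g' = -0.5756 → ψ = 0.1547
Converged at ψ = 0.1547.
Compositions from xᵢ = zᵢ/(1+ψ(Kᵢ−1)), yᵢ = Kᵢxᵢ:
  A: x = 0.2876, y = 0.6329
  B: x = 0.3502, y = 0.2598
  C: x = 0.3623, y = 0.1072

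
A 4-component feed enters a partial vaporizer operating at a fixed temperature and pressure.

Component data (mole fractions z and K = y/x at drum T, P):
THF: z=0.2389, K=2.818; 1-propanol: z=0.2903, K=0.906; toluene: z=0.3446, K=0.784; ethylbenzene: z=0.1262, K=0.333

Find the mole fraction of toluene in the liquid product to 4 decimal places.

Material balance + equilibrium reduce to Σ zᵢ(Kᵢ−1)/(1+β(Kᵢ−1)) = 0.
g(0) = ΣzᵢKᵢ − 1 = 0.2484 and g(1) = 1 − Σzᵢ/Kᵢ = -0.2237, so a root lies in (0, 1).
Newton–Raphson from β = 0.67:
  β = 0.6700: g = -0.07253, g' = -0.3689 → β = 0.4734
  β = 0.4734: g = -0.00107, g' = -0.3708 → β = 0.4705
Converged at β = 0.4705.
Compositions from xᵢ = zᵢ/(1+β(Kᵢ−1)), yᵢ = Kᵢxᵢ:
  THF: x = 0.1288, y = 0.3628
  1-propanol: x = 0.3037, y = 0.2752
  toluene: x = 0.3836, y = 0.3007
  ethylbenzene: x = 0.1839, y = 0.0612

x_toluene = 0.3836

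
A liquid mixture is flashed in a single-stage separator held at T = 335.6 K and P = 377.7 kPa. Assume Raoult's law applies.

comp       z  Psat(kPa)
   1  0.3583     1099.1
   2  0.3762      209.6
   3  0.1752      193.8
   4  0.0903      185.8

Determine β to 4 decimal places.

Raoult's law: Kᵢ = Pᵢˢᵃᵗ/P = Pᵢˢᵃᵗ/377.7.
  K_1 = 1099.1/377.7 = 2.909981, K_2 = 209.6/377.7 = 0.554938, K_3 = 193.8/377.7 = 0.513106, K_4 = 185.8/377.7 = 0.491925
Newton iteration, β⁰ = 0.62:
  β = 0.6200: g = -0.10709, g' = -0.5510 → β = 0.4257
  β = 0.4257: g = 0.00476, g' = -0.6151 → β = 0.4334
Converged at β = 0.4334.

β = 0.4334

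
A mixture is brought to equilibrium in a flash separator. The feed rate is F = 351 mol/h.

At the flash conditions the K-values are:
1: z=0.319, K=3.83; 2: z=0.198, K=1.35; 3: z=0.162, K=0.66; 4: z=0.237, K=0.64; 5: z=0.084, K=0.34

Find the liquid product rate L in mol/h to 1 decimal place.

Let ψ = V/F and solve Σ zᵢ(Kᵢ−1)/(1+ψ(Kᵢ−1)) = 0.
Feasibility: ΣzᵢKᵢ = 1.776, Σzᵢ/Kᵢ = 1.093 — both > 1, two phases present.
Iterate (Newton) starting at ψ = 0.5:
  ψ = 0.500: g = 0.1796, g' = -0.610 → ψ = 0.794
  ψ = 0.794: g = 0.0206, g' = -0.514 → ψ = 0.835
  ψ = 0.835: g = -0.0001, g' = -0.521 → ψ = 0.834
Converged at ψ = 0.834.
Then V = ψ·F = 0.8343·351 = 292.9 mol/h and L = F − V = 58.1 mol/h.

L = 58.1 mol/h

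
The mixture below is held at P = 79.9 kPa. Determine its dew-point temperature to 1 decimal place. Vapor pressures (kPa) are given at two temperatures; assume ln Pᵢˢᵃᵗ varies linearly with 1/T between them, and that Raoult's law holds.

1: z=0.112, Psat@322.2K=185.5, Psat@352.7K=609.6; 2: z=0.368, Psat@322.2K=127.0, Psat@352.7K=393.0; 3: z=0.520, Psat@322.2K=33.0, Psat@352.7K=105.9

T = 332.9 K

Dew-point temperature: Σzᵢ·P/Pᵢˢᵃᵗ(T) = 1. Interpolate ln Pᵢˢᵃᵗ = aᵢ + bᵢ/T.
  T = 322.2 K: ΣzᵢP/Pᵢˢᵃᵗ = 1.5388
  T = 352.7 K: ΣzᵢP/Pᵢˢᵃᵗ = 0.4818
  T = 337.4 K: ΣzᵢP/Pᵢˢᵃᵗ = 0.8403
  T = 329.8 K: ΣzᵢP/Pᵢˢᵃᵗ = 1.1292
  T = 333.6 K: ΣzᵢP/Pᵢˢᵃᵗ = 0.9725
  T = 331.7 K: ΣzᵢP/Pᵢˢᵃᵗ = 1.0475
Interpolating between 331.7 K and 333.6 K gives T ≈ 332.9 K.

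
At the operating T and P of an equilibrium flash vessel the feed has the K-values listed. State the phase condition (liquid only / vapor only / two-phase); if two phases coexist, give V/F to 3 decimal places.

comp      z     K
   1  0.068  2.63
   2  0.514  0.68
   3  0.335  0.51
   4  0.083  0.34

ΣzᵢKᵢ = 0.727; Σzᵢ/Kᵢ = 1.683.
Since ΣzᵢKᵢ < 1 the mixture is below its bubble point — single liquid phase.

liquid only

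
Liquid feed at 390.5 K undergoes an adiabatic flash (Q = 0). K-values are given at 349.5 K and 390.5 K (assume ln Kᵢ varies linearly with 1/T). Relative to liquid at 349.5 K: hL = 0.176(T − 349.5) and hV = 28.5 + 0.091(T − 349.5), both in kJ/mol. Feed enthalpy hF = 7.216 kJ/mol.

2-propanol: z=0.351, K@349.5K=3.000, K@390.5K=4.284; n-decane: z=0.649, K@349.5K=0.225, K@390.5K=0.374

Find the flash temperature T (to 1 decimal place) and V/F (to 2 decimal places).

Adiabatic flash: solve Rachford–Rice at each trial T, then check hF = ψ·hV(T) + (1−ψ)·hL(T).
  T = 349.5 K: K = (3.000, 0.225), RR gives ψ = 0.128, H_out = 3.659 kJ/mol
  T = 390.5 K: K = (4.284, 0.374), RR gives ψ = 0.363, H_out = 16.298 kJ/mol
  T = 370.0 K: K = (3.621, 0.294), RR gives ψ = 0.250, H_out = 10.288 kJ/mol
  T = 359.8 K: K = (3.306, 0.258), RR gives ψ = 0.192, H_out = 7.114 kJ/mol
  T = 364.9 K: K = (3.462, 0.276), RR gives ψ = 0.221, H_out = 8.725 kJ/mol
  T = 362.4 K: K = (3.385, 0.267), RR gives ψ = 0.207, H_out = 7.942 kJ/mol
  T = 361.1 K: K = (3.346, 0.263), RR gives ψ = 0.199, H_out = 7.529 kJ/mol
Linear interpolation between T = 359.8 (H_out = 7.114) and T = 361.1 (H_out = 7.529) on hF = 7.216 gives T ≈ 360.1 K, at which ψ = 0.19.

T = 360.1 K, V/F = 0.19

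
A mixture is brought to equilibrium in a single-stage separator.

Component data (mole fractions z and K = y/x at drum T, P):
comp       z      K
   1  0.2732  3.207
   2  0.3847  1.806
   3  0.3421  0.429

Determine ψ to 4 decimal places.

ψ = 0.8708

Iterate (Newton) starting at ψ = 0.66:
  ψ = 0.6600: g = 0.13436, g' = -0.6142 → ψ = 0.8788
  ψ = 0.8788: g = -0.00543, g' = -0.6890 → ψ = 0.8709
  ψ = 0.8709: g = -0.00002, g' = -0.6835 → ψ = 0.8708
Converged at ψ = 0.8708.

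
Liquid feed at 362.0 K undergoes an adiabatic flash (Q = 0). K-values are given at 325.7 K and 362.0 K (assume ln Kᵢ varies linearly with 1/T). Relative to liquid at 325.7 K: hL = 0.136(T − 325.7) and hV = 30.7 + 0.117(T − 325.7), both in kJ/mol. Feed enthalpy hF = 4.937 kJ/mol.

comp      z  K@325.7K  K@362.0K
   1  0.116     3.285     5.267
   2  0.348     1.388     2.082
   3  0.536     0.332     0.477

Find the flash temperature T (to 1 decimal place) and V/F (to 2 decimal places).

Adiabatic flash: solve Rachford–Rice at each trial T, then check hF = ψ·hV(T) + (1−ψ)·hL(T).
  T = 325.7 K: K = (3.285, 1.388, 0.332), RR gives ψ = 0.050, H_out = 1.532 kJ/mol
  T = 362.0 K: K = (5.267, 2.082, 0.477), RR gives ψ = 0.535, H_out = 20.993 kJ/mol
  T = 343.9 K: K = (4.214, 1.719, 0.402), RR gives ψ = 0.307, H_out = 11.797 kJ/mol
  T = 334.8 K: K = (3.733, 1.549, 0.366), RR gives ψ = 0.184, H_out = 6.856 kJ/mol
  T = 330.2 K: K = (3.503, 1.467, 0.349), RR gives ψ = 0.118, H_out = 4.221 kJ/mol
  T = 332.5 K: K = (3.617, 1.508, 0.357), RR gives ψ = 0.151, H_out = 5.552 kJ/mol
Linear interpolation between T = 330.2 (H_out = 4.221) and T = 332.5 (H_out = 5.552) on hF = 4.937 gives T ≈ 331.4 K, at which ψ = 0.14.

T = 331.4 K, V/F = 0.14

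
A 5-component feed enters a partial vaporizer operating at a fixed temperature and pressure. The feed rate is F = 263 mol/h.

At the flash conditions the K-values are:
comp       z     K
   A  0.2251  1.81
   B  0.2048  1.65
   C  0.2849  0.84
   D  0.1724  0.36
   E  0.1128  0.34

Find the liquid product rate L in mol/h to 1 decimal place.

Let ψ = V/F and solve Σ zᵢ(Kᵢ−1)/(1+ψ(Kᵢ−1)) = 0.
Feasibility: ΣzᵢKᵢ = 1.0851, Σzᵢ/Kᵢ = 1.3983 — both > 1, two phases present.
Iterate (Newton) starting at ψ = 0.5:
  ψ = 0.5000: g = -0.09268, g' = -0.3949 → ψ = 0.2653
  ψ = 0.2653: g = -0.00714, g' = -0.3456 → ψ = 0.2447
  ψ = 0.2447: g = -0.00001, g' = -0.3443 → ψ = 0.2446
Converged at ψ = 0.2446.
Then V = ψ·F = 0.2446·263 = 64.3 mol/h and L = F − V = 198.7 mol/h.

L = 198.7 mol/h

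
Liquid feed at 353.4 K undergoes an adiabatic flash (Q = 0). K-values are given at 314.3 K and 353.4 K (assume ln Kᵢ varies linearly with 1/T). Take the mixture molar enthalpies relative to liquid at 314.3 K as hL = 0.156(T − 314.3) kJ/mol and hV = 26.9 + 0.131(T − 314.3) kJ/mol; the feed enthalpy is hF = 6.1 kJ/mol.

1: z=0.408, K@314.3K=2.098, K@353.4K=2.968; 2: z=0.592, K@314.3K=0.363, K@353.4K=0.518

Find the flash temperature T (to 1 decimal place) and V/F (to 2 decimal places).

Adiabatic flash: solve Rachford–Rice at each trial T, then check hF = ψ·hV(T) + (1−ψ)·hL(T).
  T = 314.3 K: K = (2.098, 0.363), RR gives ψ = 0.101, H_out = 2.726 kJ/mol
  T = 353.4 K: K = (2.968, 0.518), RR gives ψ = 0.546, H_out = 20.244 kJ/mol
  T = 333.9 K: K = (2.522, 0.438), RR gives ψ = 0.337, H_out = 11.970 kJ/mol
  T = 324.1 K: K = (2.307, 0.400), RR gives ψ = 0.227, H_out = 7.579 kJ/mol
  T = 319.2 K: K = (2.201, 0.381), RR gives ψ = 0.167, H_out = 5.230 kJ/mol
  T = 321.6 K: K = (2.253, 0.390), RR gives ψ = 0.197, H_out = 6.397 kJ/mol
Linear interpolation between T = 319.2 (H_out = 5.230) and T = 321.6 (H_out = 6.397) on hF = 6.1 gives T ≈ 321.0 K, at which ψ = 0.19.

T = 321.0 K, V/F = 0.19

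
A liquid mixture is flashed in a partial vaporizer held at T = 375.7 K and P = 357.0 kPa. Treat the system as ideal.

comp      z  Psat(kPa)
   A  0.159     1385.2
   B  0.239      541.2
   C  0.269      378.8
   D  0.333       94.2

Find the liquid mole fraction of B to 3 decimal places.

x_B = 0.200

Raoult's law: Kᵢ = Pᵢˢᵃᵗ/P = Pᵢˢᵃᵗ/357.0.
  K_A = 1385.2/357.0 = 3.88011, K_B = 541.2/357.0 = 1.51597, K_C = 378.8/357.0 = 1.06106, K_D = 94.2/357.0 = 0.26387
Iterate (Newton) starting at V/F = 0.5:
  V/F = 0.500: g = -0.0863, g' = -0.715 → V/F = 0.379
  V/F = 0.379: g = -0.0020, g' = -0.694 → V/F = 0.376
Converged at V/F = 0.376.
Compositions from xᵢ = zᵢ/(1+V/F(Kᵢ−1)), yᵢ = Kᵢxᵢ:
  A: x = 0.076, y = 0.296
  B: x = 0.200, y = 0.303
  C: x = 0.263, y = 0.279
  D: x = 0.461, y = 0.122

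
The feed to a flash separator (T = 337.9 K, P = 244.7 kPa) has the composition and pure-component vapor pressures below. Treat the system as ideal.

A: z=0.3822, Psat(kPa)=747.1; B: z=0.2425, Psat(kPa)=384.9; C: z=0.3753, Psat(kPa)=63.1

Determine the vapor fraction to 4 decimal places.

Raoult's law: Kᵢ = Pᵢˢᵃᵗ/P = Pᵢˢᵃᵗ/244.7.
  K_A = 747.1/244.7 = 3.053126, K_B = 384.9/244.7 = 1.572946, K_C = 63.1/244.7 = 0.257867
Material balance + equilibrium reduce to Σ zᵢ(Kᵢ−1)/(1+ψ(Kᵢ−1)) = 0.
Feasibility: ΣzᵢKᵢ = 1.6451, Σzᵢ/Kᵢ = 1.7348 — both > 1, two phases present.
Newton iteration, ψ⁰ = 0.39:
  ψ = 0.3900: g = 0.15737, g' = -0.9594 → ψ = 0.5540
  ψ = 0.5540: g = -0.00042, g' = -0.9946 → ψ = 0.5536
Converged at ψ = 0.5536.

ψ = 0.5536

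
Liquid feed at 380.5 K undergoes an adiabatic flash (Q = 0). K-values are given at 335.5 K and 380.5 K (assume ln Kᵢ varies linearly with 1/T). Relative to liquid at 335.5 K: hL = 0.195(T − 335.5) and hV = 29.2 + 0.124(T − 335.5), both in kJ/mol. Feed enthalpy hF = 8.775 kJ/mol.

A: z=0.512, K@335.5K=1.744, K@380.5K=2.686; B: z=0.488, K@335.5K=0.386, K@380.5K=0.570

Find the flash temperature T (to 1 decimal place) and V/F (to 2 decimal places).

Adiabatic flash: solve Rachford–Rice at each trial T, then check hF = ψ·hV(T) + (1−ψ)·hL(T).
  T = 335.5 K: K = (1.744, 0.386), RR gives ψ = 0.178, H_out = 5.196 kJ/mol
  T = 380.5 K: K = (2.686, 0.570), RR gives ψ = 0.901, H_out = 32.212 kJ/mol
  T = 358.0 K: K = (2.194, 0.475), RR gives ψ = 0.566, H_out = 20.016 kJ/mol
  T = 346.8 K: K = (1.964, 0.430), RR gives ψ = 0.392, H_out = 13.331 kJ/mol
  T = 341.1 K: K = (1.852, 0.407), RR gives ψ = 0.291, H_out = 9.478 kJ/mol
  T = 338.3 K: K = (1.798, 0.397), RR gives ψ = 0.237, H_out = 7.411 kJ/mol
  T = 339.7 K: K = (1.825, 0.402), RR gives ψ = 0.264, H_out = 8.461 kJ/mol
Linear interpolation between T = 339.7 (H_out = 8.461) and T = 341.1 (H_out = 9.478) on hF = 8.775 gives T ≈ 340.1 K, at which ψ = 0.27.

T = 340.1 K, V/F = 0.27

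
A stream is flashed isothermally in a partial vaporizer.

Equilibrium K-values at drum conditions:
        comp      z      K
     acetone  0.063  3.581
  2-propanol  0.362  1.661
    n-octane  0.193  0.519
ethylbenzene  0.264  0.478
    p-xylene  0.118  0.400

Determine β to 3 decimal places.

β = 0.164

Material balance + equilibrium reduce to Σ zᵢ(Kᵢ−1)/(1+β(Kᵢ−1)) = 0.
Check two-phase: ΣzᵢKᵢ = 1.100 > 1 and Σzᵢ/Kᵢ = 1.455 > 1, so g(0) = 0.100 > 0 and g(1) = -0.455 < 0.
Iterate (Newton) starting at β = 0.52:
  β = 0.520: g = -0.1684, g' = -0.469 → β = 0.161
  β = 0.161: g = 0.0018, g' = -0.529 → β = 0.164
Converged at β = 0.164.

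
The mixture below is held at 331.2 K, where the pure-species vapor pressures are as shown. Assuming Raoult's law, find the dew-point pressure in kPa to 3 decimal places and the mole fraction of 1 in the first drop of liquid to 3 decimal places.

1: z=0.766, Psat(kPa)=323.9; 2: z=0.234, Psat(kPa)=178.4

At the dew point ψ → 1, so Σzᵢ/Kᵢ = 1 with Kᵢ = Pᵢˢᵃᵗ/P ⇒ 1/P = Σzᵢ/Pᵢˢᵃᵗ.
1/P = 0.766/323.9 + 0.234/178.4 = 0.003677 ⇒ P = 271.991 kPa
xᵢ = zᵢP/Pᵢˢᵃᵗ ⇒ x_1 = 0.766·271.991/323.9 = 0.643

Pdew = 271.991 kPa, x_1 = 0.643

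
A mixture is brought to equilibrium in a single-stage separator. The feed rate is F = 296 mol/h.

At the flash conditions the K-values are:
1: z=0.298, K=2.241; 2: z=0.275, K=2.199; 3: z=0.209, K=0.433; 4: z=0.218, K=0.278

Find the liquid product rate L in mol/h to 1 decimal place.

L = 139.0 mol/h

Rachford–Rice: g(β) = Σ zᵢ(Kᵢ−1)/(1+β(Kᵢ−1)) = 0.
g(0) = ΣzᵢKᵢ − 1 = 0.424 and g(1) = 1 − Σzᵢ/Kᵢ = -0.525, so a root lies in (0, 1).
Newton iteration, β⁰ = 0.5:
  β = 0.500: g = 0.0226, g' = -0.738 → β = 0.531
  β = 0.531: g = -0.0002, g' = -0.751 → β = 0.530
Converged at β = 0.530.
Then V = β·F = 0.5304·296 = 157.0 mol/h and L = F − V = 139.0 mol/h.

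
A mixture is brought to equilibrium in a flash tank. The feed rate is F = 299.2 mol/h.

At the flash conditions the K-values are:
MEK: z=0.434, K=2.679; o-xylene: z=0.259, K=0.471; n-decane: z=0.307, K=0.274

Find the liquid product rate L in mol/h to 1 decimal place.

L = 197.2 mol/h

Material balance + equilibrium reduce to Σ zᵢ(Kᵢ−1)/(1+ψ(Kᵢ−1)) = 0.
g(0) = ΣzᵢKᵢ − 1 = 0.369 and g(1) = 1 − Σzᵢ/Kᵢ = -0.832, so a root lies in (0, 1).
Iterate (Newton) starting at ψ = 0.55:
  ψ = 0.550: g = -0.1854, g' = -0.923 → ψ = 0.349
  ψ = 0.349: g = -0.0072, g' = -0.886 → ψ = 0.341
Converged at ψ = 0.341.
Then V = ψ·F = 0.3410·299.2 = 102.0 mol/h and L = F − V = 197.2 mol/h.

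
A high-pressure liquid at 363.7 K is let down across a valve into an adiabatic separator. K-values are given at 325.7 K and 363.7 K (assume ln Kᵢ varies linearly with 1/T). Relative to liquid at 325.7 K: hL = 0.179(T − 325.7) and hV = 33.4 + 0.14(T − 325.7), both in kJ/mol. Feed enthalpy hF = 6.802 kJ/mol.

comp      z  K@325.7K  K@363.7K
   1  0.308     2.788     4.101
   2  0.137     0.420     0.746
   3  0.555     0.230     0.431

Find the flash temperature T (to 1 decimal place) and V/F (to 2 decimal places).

T = 337.7 K, V/F = 0.14

Adiabatic flash: solve Rachford–Rice at each trial T, then check hF = ψ·hV(T) + (1−ψ)·hL(T).
  T = 325.7 K: K = (2.788, 0.420, 0.230), RR gives ψ = 0.033, H_out = 1.116 kJ/mol
  T = 363.7 K: K = (4.101, 0.746, 0.431), RR gives ψ = 0.377, H_out = 18.829 kJ/mol
  T = 344.7 K: K = (3.418, 0.569, 0.320), RR gives ψ = 0.201, H_out = 9.952 kJ/mol
  T = 335.2 K: K = (3.096, 0.491, 0.273), RR gives ψ = 0.119, H_out = 5.644 kJ/mol
  T = 339.9 K: K = (3.253, 0.528, 0.296), RR gives ψ = 0.160, H_out = 7.788 kJ/mol
  T = 337.5 K: K = (3.172, 0.509, 0.284), RR gives ψ = 0.139, H_out = 6.698 kJ/mol
Linear interpolation between T = 337.5 (H_out = 6.698) and T = 339.9 (H_out = 7.788) on hF = 6.802 gives T ≈ 337.7 K, at which ψ = 0.14.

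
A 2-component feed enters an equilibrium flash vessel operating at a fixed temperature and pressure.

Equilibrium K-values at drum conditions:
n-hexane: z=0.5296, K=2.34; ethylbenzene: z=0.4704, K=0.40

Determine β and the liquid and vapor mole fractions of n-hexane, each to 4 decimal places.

β = 0.5316, x_n-hexane = 0.3093, y_n-hexane = 0.7237

Rachford–Rice: g(β) = Σ zᵢ(Kᵢ−1)/(1+β(Kᵢ−1)) = 0.
Feasibility: ΣzᵢKᵢ = 1.4274, Σzᵢ/Kᵢ = 1.4023 — both > 1, two phases present.
Newton–Raphson from β = 0.31:
  β = 0.3100: g = 0.15466, g' = -0.7303 → β = 0.5218
  β = 0.5218: g = 0.00678, g' = -0.6882 → β = 0.5316
Converged at β = 0.5316.
Compositions from xᵢ = zᵢ/(1+β(Kᵢ−1)), yᵢ = Kᵢxᵢ:
  n-hexane: x = 0.3093, y = 0.7237
  ethylbenzene: x = 0.6907, y = 0.2763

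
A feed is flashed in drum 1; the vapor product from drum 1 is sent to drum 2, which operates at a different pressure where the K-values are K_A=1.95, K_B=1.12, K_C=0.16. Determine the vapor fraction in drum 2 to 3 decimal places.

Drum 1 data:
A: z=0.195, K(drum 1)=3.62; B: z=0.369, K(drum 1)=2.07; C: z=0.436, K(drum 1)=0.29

Drum 1:
Newton iteration, ψ₁⁰ = 0.61:
  ψ₁ = 0.610: g = -0.1105, g' = -1.037 → ψ₁ = 0.503
  ψ₁ = 0.503: g = -0.0048, g' = -0.960 → ψ₁ = 0.498
Converged at ψ₁ = 0.498.
Drum-1 compositions:
  A: x = 0.085, y = 0.306
  B: x = 0.241, y = 0.498
  C: x = 0.675, y = 0.196
Drum-2 feed = drum-1 vapor: z₂ = (0.3061, 0.4982, 0.1957).
Drum 2:
Newton iteration, ψ₂⁰ = 0.45:
  ψ₂ = 0.450: g = -0.0038, g' = -0.499 → ψ₂ = 0.442
Converged at ψ₂ = 0.442.
  A: x = 0.216, y = 0.420
  B: x = 0.473, y = 0.530
  C: x = 0.311, y = 0.050

V/F (drum 2) = 0.442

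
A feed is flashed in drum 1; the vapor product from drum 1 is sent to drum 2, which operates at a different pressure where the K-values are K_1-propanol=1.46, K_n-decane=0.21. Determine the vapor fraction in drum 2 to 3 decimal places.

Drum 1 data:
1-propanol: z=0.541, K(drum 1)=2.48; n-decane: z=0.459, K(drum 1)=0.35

V/F (drum 2) = 0.429

Drum 1:
Material balance + equilibrium reduce to Σ zᵢ(Kᵢ−1)/(1+ψ₁(Kᵢ−1)) = 0.
Feasibility: ΣzᵢKᵢ = 1.502, Σzᵢ/Kᵢ = 1.530 — both > 1, two phases present.
Newton–Raphson from ψ₁ = 0.33:
  ψ₁ = 0.330: g = 0.1581, g' = -0.849 → ψ₁ = 0.516
  ψ₁ = 0.516: g = 0.0049, g' = -0.820 → ψ₁ = 0.522
Converged at ψ₁ = 0.522.
Drum-1 compositions:
  1-propanol: x = 0.305, y = 0.757
  n-decane: x = 0.695, y = 0.243
Drum-2 feed = drum-1 vapor: z₂ = (0.7568, 0.2432).
Drum 2:
Let ψ₂ = V/F and solve Σ zᵢ(Kᵢ−1)/(1+ψ₂(Kᵢ−1)) = 0.
g(0) = ΣzᵢKᵢ − 1 = 0.156 and g(1) = 1 − Σzᵢ/Kᵢ = -0.676, so a root lies in (0, 1).
Binary case is linear: z₁(K₁−1)(1+ψ₂(K₂−1)) + z₂(K₂−1)(1+ψ₂(K₁−1)) = 0
⇒ ψ₂ = [z₁(K₁−1)+z₂(K₂−1)] / [−(K₁−1)(K₂−1)] = 0.1560/0.3634 = 0.429
  1-propanol: x = 0.632, y = 0.923
  n-decane: x = 0.368, y = 0.077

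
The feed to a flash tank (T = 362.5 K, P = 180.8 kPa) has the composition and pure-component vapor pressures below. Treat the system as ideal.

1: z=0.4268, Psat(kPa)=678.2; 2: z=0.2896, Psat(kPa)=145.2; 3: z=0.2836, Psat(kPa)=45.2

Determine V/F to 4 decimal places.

Raoult's law: Kᵢ = Pᵢˢᵃᵗ/P = Pᵢˢᵃᵗ/180.8.
  K_1 = 678.2/180.8 = 3.751106, K_2 = 145.2/180.8 = 0.803097, K_3 = 45.2/180.8 = 0.250000
Iterate (Newton) starting at V/F = 0.61:
  V/F = 0.6100: g = -0.01846, g' = -1.0069 → V/F = 0.5917
  V/F = 0.5917: g = -0.00009, g' = -0.9978 → V/F = 0.5916
Converged at V/F = 0.5916.

V/F = 0.5916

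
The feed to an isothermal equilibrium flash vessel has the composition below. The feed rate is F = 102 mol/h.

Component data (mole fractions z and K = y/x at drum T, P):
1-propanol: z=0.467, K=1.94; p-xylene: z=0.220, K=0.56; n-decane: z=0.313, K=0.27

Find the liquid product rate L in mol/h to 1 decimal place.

L = 82.3 mol/h

Material balance + equilibrium reduce to Σ zᵢ(Kᵢ−1)/(1+ψ(Kᵢ−1)) = 0.
Feasibility: ΣzᵢKᵢ = 1.114, Σzᵢ/Kᵢ = 1.793 — both > 1, two phases present.
Newton–Raphson from ψ = 0.49:
  ψ = 0.490: g = -0.1786, g' = -0.667 → ψ = 0.222
  ψ = 0.222: g = -0.0169, g' = -0.572 → ψ = 0.193
Converged at ψ = 0.193.
Then V = ψ·F = 0.1927·102 = 19.7 mol/h and L = F − V = 82.3 mol/h.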